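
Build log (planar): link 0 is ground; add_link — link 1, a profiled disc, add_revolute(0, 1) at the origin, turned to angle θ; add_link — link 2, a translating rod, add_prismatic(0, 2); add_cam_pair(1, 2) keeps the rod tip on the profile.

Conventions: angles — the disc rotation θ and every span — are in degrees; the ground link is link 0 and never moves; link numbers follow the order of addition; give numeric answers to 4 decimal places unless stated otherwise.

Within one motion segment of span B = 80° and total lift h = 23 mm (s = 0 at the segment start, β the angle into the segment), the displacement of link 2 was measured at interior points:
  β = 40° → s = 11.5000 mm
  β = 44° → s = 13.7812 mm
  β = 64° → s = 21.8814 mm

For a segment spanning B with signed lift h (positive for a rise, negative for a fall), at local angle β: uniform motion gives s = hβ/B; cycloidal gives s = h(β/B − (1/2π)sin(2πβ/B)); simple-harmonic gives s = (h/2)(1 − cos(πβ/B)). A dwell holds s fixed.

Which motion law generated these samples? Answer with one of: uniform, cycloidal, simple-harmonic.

candidates at β/B = r: uniform s = h·r (linear in β); cycloidal s = h·(r − sin(2πr)/(2π)); simple-harmonic s = (h/2)(1 − cos(πr))
β=40°: printed 11.5000 | uniform 11.5000, cycloidal 11.5000, simple-harmonic 11.5000
β=44°: printed 13.7812 | uniform 12.6500, cycloidal 13.7812, simple-harmonic 13.2990
β=64°: printed 21.8814 | uniform 18.4000, cycloidal 21.8814, simple-harmonic 20.8037
only one law matches every sample → cycloidal

cycloidal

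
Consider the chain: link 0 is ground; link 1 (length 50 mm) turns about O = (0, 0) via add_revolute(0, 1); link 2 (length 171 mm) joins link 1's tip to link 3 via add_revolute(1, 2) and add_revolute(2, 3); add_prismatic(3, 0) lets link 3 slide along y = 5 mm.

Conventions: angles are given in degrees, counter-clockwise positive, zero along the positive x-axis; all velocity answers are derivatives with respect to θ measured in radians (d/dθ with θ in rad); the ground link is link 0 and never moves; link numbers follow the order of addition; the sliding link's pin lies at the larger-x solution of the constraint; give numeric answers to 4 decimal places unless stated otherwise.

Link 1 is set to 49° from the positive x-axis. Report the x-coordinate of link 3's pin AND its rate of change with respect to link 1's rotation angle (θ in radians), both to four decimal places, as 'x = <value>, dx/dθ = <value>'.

geometry: r = 50 mm, L = 171 mm, e = 5 mm
crank pin P = (r cos θ, r sin θ) = (32.802951, 37.735479)
h = r sin θ − e = 37.735479 − 5 = 32.735479
x = r cos θ + √(L² − h²) = 32.802951 + 167.837387 = 200.640338
dx/dθ = −r sin θ − h·r cos θ/√(L² − h²) (θ in radians; h = 32.735479) = -44.133460

x = 200.6403, dx/dθ = -44.1335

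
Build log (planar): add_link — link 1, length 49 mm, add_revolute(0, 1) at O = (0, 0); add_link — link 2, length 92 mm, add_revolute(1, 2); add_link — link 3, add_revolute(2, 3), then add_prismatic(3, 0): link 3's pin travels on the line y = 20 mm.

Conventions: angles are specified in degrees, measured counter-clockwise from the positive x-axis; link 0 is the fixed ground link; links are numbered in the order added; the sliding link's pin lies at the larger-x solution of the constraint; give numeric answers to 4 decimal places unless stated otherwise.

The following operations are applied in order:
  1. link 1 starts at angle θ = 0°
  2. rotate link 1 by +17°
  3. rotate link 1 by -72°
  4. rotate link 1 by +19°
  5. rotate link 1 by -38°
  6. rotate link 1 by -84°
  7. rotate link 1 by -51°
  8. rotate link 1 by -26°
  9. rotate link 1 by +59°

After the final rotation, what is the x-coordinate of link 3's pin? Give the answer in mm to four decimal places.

geometry: r = 49 mm, L = 92 mm, e = 20 mm; θ starts at 0°
rotate link 1 by +17°: θ ← 0° +17° = 17°
rotate link 1 by -72°: θ ← 17° -72° = -55°
rotate link 1 by +19°: θ ← -55° +19° = -36°
rotate link 1 by -38°: θ ← -36° -38° = -74°
rotate link 1 by -84°: θ ← -74° -84° = -158°
rotate link 1 by -51°: θ ← -158° -51° = -209°
rotate link 1 by -26°: θ ← -209° -26° = -235°
rotate link 1 by +59°: θ ← -235° +59° = -176°
crank pin P = (r cos θ, r sin θ) = (-48.880638, -3.418067)
h = r sin θ − e = -3.418067 − 20 = -23.418067
x = r cos θ + √(L² − h²) = -48.880638 + 88.969625 = 40.088986

40.0890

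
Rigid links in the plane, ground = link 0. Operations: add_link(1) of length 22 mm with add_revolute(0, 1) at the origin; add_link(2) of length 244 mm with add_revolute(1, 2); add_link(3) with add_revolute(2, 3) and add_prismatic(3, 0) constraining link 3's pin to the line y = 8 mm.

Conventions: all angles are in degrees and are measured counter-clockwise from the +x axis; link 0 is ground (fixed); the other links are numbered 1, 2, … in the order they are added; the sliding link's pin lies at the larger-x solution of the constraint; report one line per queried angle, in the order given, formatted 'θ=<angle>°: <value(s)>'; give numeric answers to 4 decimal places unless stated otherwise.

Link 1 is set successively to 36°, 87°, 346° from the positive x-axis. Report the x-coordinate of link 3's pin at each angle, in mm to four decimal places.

geometry: r = 22 mm, L = 244 mm, e = 8 mm
θ=36°: crank pin P = (r cos θ, r sin θ) = (17.798374, 12.931276)
θ=36°: h = r sin θ − e = 12.931276 − 8 = 4.931276
θ=36°: x = r cos θ + √(L² − h²) = 17.798374 + 243.950164 = 261.748538
θ=87°: crank pin P = (r cos θ, r sin θ) = (1.151391, 21.969850)
θ=87°: h = r sin θ − e = 21.969850 − 8 = 13.969850
θ=87°: x = r cos θ + √(L² − h²) = 1.151391 + 243.599760 = 244.751152
θ=346°: crank pin P = (r cos θ, r sin θ) = (21.346506, -5.322282)
θ=346°: h = r sin θ − e = -5.322282 − 8 = -13.322282
θ=346°: x = r cos θ + √(L² − h²) = 21.346506 + 243.636033 = 264.982539

θ=36°: 261.7485
θ=87°: 244.7512
θ=346°: 264.9825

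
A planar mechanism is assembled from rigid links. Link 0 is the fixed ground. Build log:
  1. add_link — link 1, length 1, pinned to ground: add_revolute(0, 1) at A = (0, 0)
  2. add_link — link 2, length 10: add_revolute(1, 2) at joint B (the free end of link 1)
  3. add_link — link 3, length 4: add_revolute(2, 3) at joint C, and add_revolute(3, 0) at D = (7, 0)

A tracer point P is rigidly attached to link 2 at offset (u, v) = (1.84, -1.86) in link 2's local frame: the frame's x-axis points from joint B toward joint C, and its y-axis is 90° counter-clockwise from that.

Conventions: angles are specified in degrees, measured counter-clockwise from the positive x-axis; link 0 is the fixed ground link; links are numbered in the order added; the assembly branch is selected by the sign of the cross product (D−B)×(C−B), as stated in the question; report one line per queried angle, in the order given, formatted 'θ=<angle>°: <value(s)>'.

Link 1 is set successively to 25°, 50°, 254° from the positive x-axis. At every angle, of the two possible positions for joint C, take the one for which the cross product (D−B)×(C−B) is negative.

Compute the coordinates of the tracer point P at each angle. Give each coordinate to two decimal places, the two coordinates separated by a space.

A=(0,0), D=(7.00,0)
θ=25°: B = A + 1.00·(cos25°, sin25°) = (0.9063, 0.4226)
θ=25°: |BD| = 6.1083
θ=25°: circle(B,10.00) ∩ circle(D,4.00): a=9.9300, h=1.1810
θ=25°:   candidates: C₊=(10.8942,0.9137) cross=7.214; C₋=(10.7308,-1.4425) cross=-7.214
θ=25°:   branch - wants cross < 0 → take C=(10.7308,-1.4425) (cross=-7.214)
θ=25°: ex = (C−B)/|BC| = (0.9825,-0.1865); ey = (0.1865,0.9825)
θ=25°: P = B + 1.84·ex + -1.86·ey = (2.3671,-1.7479)
θ=50°: B = A + 1.00·(cos50°, sin50°) = (0.6428, 0.7660)
θ=50°: |BD| = 6.4032
θ=50°: circle(B,10.00) ∩ circle(D,4.00): a=9.7608, h=2.1740
θ=50°:   candidates: C₊=(10.5936,1.7567) cross=13.921; C₋=(10.0734,-2.5601) cross=-13.921
θ=50°:   branch - wants cross < 0 → take C=(10.0734,-2.5601) (cross=-13.921)
θ=50°: ex = (C−B)/|BC| = (0.9431,-0.3326); ey = (0.3326,0.9431)
θ=50°: P = B + 1.84·ex + -1.86·ey = (1.7594,-1.6001)
θ=254°: B = A + 1.00·(cos254°, sin254°) = (-0.2756, -0.9613)
θ=254°: |BD| = 7.3389
θ=254°: circle(B,10.00) ∩ circle(D,4.00): a=9.3924, h=3.4326
θ=254°:   candidates: C₊=(8.5862,3.6720) cross=25.192; C₋=(9.4854,-3.1341) cross=-25.192
θ=254°:   branch - wants cross < 0 → take C=(9.4854,-3.1341) (cross=-25.192)
θ=254°: ex = (C−B)/|BC| = (0.9761,-0.2173); ey = (0.2173,0.9761)
θ=254°: P = B + 1.84·ex + -1.86·ey = (1.1163,-3.1766)

θ=25°: 2.37 -1.75
θ=50°: 1.76 -1.60
θ=254°: 1.12 -3.18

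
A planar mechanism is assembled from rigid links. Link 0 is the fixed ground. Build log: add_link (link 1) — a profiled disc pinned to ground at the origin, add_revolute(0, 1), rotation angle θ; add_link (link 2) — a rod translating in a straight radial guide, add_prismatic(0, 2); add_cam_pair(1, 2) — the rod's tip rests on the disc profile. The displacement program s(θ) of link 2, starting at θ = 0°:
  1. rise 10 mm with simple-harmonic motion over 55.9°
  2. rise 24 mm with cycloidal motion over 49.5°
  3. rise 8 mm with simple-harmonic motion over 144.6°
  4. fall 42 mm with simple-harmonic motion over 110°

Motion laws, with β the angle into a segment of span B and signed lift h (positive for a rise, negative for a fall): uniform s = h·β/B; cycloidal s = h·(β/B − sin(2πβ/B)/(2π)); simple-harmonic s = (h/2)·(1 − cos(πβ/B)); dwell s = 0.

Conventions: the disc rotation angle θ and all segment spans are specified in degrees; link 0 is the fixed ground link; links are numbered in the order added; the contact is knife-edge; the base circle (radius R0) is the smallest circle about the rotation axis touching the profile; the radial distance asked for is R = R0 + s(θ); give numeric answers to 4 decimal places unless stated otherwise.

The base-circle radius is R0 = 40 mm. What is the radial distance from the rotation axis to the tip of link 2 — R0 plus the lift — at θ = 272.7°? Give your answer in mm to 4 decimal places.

seg 1 [0°–55.9°] simple-harmonic, h=10: full span → s += 10 → s = 10.0000
seg 2 [55.9°–105.4°] cycloidal, h=24: full span → s += 24 → s = 34.0000
seg 3 [105.4°–250°] simple-harmonic, h=8: full span → s += 8 → s = 42.0000
seg 4 [250°–360°] simple-harmonic, h=-42: θ=272.7° here. β=22.7, B=110. -42/2·(1 − cos(π·0.2064)) = -4.2608 → s = 37.7392
R = R0 + s = 40 + 37.7392 = 77.7392

77.7392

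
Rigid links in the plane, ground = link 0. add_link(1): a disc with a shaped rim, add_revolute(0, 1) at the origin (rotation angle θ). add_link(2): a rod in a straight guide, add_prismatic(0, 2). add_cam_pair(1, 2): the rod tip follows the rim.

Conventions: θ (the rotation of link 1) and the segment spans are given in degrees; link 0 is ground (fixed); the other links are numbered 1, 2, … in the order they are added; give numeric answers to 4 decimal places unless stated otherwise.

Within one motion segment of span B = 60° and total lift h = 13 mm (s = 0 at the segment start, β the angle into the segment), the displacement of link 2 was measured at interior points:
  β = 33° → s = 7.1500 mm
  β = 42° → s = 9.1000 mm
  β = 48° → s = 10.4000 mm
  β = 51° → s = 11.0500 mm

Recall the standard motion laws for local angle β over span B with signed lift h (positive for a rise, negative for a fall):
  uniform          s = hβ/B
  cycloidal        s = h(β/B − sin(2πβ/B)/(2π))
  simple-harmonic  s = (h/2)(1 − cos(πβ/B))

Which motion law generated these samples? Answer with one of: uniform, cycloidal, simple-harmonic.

candidates at β/B = r: uniform s = h·r (linear in β); cycloidal s = h·(r − sin(2πr)/(2π)); simple-harmonic s = (h/2)(1 − cos(πr))
β=33°: printed 7.1500 | uniform 7.1500, cycloidal 7.7894, simple-harmonic 7.5168
β=42°: printed 9.1000 | uniform 9.1000, cycloidal 11.0677, simple-harmonic 10.3206
β=48°: printed 10.4000 | uniform 10.4000, cycloidal 12.3677, simple-harmonic 11.7586
β=51°: printed 11.0500 | uniform 11.0500, cycloidal 12.7239, simple-harmonic 12.2915
only one law matches every sample → uniform

uniform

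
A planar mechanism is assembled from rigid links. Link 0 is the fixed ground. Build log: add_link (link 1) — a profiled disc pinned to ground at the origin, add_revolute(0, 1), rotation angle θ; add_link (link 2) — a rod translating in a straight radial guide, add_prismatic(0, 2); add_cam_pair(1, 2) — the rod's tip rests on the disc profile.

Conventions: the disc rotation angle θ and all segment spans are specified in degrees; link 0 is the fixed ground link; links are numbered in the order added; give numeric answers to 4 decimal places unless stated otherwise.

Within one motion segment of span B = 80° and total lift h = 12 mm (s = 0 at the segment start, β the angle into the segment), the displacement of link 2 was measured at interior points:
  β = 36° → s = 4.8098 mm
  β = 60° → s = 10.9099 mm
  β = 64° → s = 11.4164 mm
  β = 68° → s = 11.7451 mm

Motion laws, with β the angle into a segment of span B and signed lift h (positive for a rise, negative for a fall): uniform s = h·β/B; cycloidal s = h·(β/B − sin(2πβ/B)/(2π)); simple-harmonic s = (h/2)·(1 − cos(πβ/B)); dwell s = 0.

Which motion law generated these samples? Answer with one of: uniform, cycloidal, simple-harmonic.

candidates at β/B = r: uniform s = h·r (linear in β); cycloidal s = h·(r − sin(2πr)/(2π)); simple-harmonic s = (h/2)(1 − cos(πr))
β=36°: printed 4.8098 | uniform 5.4000, cycloidal 4.8098, simple-harmonic 5.0614
β=60°: printed 10.9099 | uniform 9.0000, cycloidal 10.9099, simple-harmonic 10.2426
β=64°: printed 11.4164 | uniform 9.6000, cycloidal 11.4164, simple-harmonic 10.8541
β=68°: printed 11.7451 | uniform 10.2000, cycloidal 11.7451, simple-harmonic 11.3460
only one law matches every sample → cycloidal

cycloidal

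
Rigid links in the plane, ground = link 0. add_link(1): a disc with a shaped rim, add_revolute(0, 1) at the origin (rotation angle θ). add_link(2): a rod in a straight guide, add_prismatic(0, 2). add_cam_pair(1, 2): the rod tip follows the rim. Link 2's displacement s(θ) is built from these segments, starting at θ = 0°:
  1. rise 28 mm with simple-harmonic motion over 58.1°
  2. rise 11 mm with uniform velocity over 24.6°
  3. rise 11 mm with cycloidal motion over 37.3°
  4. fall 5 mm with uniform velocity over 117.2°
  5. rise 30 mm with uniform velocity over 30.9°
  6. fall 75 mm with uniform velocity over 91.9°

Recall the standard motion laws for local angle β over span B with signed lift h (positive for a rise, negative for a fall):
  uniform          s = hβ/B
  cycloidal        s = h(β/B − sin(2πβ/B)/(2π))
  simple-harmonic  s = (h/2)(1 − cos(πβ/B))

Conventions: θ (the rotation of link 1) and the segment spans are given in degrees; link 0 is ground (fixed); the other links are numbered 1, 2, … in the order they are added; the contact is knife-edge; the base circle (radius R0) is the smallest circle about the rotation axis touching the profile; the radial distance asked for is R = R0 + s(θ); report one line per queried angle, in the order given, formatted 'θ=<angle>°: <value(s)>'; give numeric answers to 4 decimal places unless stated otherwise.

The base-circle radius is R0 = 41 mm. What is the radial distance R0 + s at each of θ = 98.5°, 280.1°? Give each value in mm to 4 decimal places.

segment 1 (0° to 58.1°, simple-harmonic, h = 28) is passed completely: s = 0.0000 + (28) = 28.0000
segment 2 (58.1° to 82.7°, uniform, h = 11) is passed completely: s = 28.0000 + (11) = 39.0000
θ = 98.5° falls in segment 3 (82.7° to 120°, cycloidal, h = 11): β = 98.5 − 82.7 = 15.8°, B = 37.3°; Δs = 11·(0.4236 − sin(2π·0.4236)/(2π)) = 3.8510; s = 39.0000 + 3.8510 = 42.8510
segment 3 (82.7° to 120°, cycloidal, h = 11) is passed completely: s = 39.0000 + (11) = 50.0000
segment 4 (120° to 237.2°, uniform, h = -5) is passed completely: s = 50.0000 + (-5) = 45.0000
segment 5 (237.2° to 268.1°, uniform, h = 30) is passed completely: s = 45.0000 + (30) = 75.0000
θ = 280.1° falls in segment 6 (268.1° to 360°, uniform, h = -75): β = 280.1 − 268.1 = 12°, B = 91.9°; Δs = -75·12/91.9 = -9.7933; s = 75.0000 − 9.7933 = 65.2067
θ=98.5°: R = R0 + s = 41 + 42.8510 = 83.8510
θ=280.1°: R = R0 + s = 41 + 65.2067 = 106.2067

θ=98.5°: 83.8510
θ=280.1°: 106.2067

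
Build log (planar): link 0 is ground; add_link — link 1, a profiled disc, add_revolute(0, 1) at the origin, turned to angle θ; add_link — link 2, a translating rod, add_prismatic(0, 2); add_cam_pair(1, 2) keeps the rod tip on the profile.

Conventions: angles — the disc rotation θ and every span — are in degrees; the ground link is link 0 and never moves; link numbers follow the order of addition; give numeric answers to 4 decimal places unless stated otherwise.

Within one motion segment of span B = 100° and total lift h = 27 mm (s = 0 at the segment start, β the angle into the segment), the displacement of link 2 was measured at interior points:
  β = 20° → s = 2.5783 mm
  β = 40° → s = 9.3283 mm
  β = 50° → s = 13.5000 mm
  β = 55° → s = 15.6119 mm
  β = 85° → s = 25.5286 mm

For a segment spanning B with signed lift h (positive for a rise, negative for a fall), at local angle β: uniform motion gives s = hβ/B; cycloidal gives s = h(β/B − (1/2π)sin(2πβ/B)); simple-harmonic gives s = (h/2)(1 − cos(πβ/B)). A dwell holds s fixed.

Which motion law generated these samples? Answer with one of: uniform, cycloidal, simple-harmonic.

candidates at β/B = r: uniform s = h·r (linear in β); cycloidal s = h·(r − sin(2πr)/(2π)); simple-harmonic s = (h/2)(1 − cos(πr))
β=20°: printed 2.5783 | uniform 5.4000, cycloidal 1.3131, simple-harmonic 2.5783
β=40°: printed 9.3283 | uniform 10.8000, cycloidal 8.2742, simple-harmonic 9.3283
β=50°: printed 13.5000 | uniform 13.5000, cycloidal 13.5000, simple-harmonic 13.5000
β=55°: printed 15.6119 | uniform 14.8500, cycloidal 16.1779, simple-harmonic 15.6119
β=85°: printed 25.5286 | uniform 22.9500, cycloidal 26.4265, simple-harmonic 25.5286
only one law matches every sample → simple-harmonic

simple-harmonic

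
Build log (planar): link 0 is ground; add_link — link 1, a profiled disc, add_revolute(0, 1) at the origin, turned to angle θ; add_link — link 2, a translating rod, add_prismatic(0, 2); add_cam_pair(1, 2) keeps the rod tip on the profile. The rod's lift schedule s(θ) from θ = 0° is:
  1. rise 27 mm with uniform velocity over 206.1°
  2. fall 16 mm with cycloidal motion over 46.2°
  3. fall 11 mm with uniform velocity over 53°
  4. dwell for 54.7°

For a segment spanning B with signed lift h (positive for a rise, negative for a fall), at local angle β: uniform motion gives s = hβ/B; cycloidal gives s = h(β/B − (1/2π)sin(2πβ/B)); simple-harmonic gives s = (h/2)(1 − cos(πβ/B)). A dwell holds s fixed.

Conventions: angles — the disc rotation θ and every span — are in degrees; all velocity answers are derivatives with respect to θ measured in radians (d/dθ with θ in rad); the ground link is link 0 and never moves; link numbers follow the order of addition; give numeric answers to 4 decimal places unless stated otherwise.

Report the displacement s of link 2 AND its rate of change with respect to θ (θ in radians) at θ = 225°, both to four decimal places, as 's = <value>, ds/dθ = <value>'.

seg 1 [0°–206.1°] uniform, h=27: full span → s += 27 → s = 27.0000
seg 2 [206.1°–252.3°] cycloidal, h=-16: θ=225° here. β=18.9, B=46.2. -16·(0.4091 − sin(2π·0.4091)/(2π)) = -5.1687 → s = 21.8313
velocity in seg [206.1°–252.3°] (cycloidal), θ in radians: β = 18.9° = 0.3299 rad, B = 46.2° = 0.8063 rad; ds/dθ = (h/B)(1 − cos(2πβ/B)) = ((-16)/0.8063)(1 − cos(2π·0.4091)) = -36.535431 mm/rad

s = 21.8313, ds/dθ = -36.5354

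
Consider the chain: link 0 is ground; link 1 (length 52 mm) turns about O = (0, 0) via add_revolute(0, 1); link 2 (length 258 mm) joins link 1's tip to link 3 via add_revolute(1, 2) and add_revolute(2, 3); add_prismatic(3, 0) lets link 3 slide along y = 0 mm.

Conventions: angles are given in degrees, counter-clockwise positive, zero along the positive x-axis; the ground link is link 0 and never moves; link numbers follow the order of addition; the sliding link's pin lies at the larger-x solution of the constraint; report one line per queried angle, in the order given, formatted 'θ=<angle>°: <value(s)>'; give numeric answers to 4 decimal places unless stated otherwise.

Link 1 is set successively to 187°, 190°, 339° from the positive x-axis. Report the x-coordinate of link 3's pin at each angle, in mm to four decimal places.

geometry: r = 52 mm, L = 258 mm, e = 0 mm
θ=187°: crank pin P = (r cos θ, r sin θ) = (-51.612400, -6.337206)
θ=187°: h = r sin θ − e = -6.337206 − 0 = -6.337206
θ=187°: x = r cos θ + √(L² − h²) = -51.612400 + 257.922158 = 206.309759
θ=190°: crank pin P = (r cos θ, r sin θ) = (-51.210003, -9.029705)
θ=190°: h = r sin θ − e = -9.029705 − 0 = -9.029705
θ=190°: x = r cos θ + √(L² − h²) = -51.210003 + 257.841937 = 206.631934
θ=339°: crank pin P = (r cos θ, r sin θ) = (48.546182, -18.635133)
θ=339°: h = r sin θ − e = -18.635133 − 0 = -18.635133
θ=339°: x = r cos θ + √(L² − h²) = 48.546182 + 257.326120 = 305.872302

θ=187°: 206.3098
θ=190°: 206.6319
θ=339°: 305.8723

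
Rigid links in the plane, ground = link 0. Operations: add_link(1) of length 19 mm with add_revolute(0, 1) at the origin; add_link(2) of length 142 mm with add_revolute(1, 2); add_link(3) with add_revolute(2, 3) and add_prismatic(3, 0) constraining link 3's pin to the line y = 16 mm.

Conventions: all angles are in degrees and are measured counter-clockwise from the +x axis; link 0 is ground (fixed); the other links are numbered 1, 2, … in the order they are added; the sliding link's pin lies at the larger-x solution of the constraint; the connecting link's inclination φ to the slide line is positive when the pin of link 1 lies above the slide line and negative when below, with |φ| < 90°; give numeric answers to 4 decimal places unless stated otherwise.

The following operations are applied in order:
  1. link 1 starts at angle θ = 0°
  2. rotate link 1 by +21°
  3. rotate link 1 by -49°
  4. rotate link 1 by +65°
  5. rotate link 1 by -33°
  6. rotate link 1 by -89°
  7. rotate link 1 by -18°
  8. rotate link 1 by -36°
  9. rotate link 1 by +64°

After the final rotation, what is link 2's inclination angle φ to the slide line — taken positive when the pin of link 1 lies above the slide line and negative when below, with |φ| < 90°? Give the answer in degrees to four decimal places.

geometry: r = 19 mm, L = 142 mm, e = 16 mm; θ starts at 0°
rotate link 1 by +21°: θ ← 0° +21° = 21°
rotate link 1 by -49°: θ ← 21° -49° = -28°
rotate link 1 by +65°: θ ← -28° +65° = 37°
rotate link 1 by -33°: θ ← 37° -33° = 4°
rotate link 1 by -89°: θ ← 4° -89° = -85°
rotate link 1 by -18°: θ ← -85° -18° = -103°
rotate link 1 by -36°: θ ← -103° -36° = -139°
rotate link 1 by +64°: θ ← -139° +64° = -75°
h = r sin θ − e = -18.352591 − 16 = -34.352591
sin φ = h / L = -34.352591 / 142 = -0.24191965
φ = arcsin(-0.24191965) = -13.999868°

-13.9999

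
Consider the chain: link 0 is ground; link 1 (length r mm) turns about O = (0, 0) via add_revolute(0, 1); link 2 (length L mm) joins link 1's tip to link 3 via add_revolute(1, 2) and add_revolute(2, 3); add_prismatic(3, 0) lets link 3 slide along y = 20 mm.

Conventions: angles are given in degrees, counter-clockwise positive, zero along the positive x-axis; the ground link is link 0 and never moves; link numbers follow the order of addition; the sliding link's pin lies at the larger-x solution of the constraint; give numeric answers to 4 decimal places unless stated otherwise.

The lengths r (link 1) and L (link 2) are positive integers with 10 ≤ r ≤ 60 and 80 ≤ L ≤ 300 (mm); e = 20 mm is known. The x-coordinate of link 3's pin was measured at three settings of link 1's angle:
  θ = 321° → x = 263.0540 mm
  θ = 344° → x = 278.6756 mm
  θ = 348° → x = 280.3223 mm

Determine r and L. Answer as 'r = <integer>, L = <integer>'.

constraint per measurement: (x − r cos θ)² + (r sin θ − e)² = L²
subtracting the θ₁ and θ₂ equations cancels the r² and L² terms:
r = (x₁² − x₂²) / (2[(x₁cos θ₁ + e sin θ₁) − (x₂cos θ₂ + e sin θ₂)]) = 59.9999 → r = 60
L² = (x₁ − r cos θ₁)² + (r sin θ₁ − e)² = 50176.0134 → L = 224.0000 → L = 224
check at θ₃=348°: x = 280.3223 (printed 280.3223) ✓

r = 60, L = 224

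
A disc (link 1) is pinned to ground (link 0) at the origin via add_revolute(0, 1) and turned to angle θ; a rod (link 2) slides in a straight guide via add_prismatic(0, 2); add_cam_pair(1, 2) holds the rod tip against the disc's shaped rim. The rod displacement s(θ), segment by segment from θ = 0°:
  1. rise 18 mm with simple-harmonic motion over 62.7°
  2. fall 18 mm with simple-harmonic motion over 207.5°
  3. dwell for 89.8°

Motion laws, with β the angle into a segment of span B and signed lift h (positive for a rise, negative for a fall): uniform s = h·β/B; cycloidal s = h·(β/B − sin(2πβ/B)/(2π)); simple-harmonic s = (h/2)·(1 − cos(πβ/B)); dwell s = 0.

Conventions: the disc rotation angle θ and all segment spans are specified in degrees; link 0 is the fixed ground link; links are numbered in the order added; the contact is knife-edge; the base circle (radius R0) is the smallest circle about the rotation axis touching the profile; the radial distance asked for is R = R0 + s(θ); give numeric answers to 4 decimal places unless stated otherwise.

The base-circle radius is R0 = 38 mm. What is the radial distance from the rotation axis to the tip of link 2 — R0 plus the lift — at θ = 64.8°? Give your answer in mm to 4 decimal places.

segment 1 (0° to 62.7°, simple-harmonic, h = 18) is passed completely: s = 0.0000 + (18) = 18.0000
θ = 64.8° falls in segment 2 (62.7° to 270.2°, simple-harmonic, h = -18): β = 64.8 − 62.7 = 2.1°, B = 207.5°; Δs = -18/2·(1 − cos(π·0.0101)) = -0.0045; s = 18.0000 − 0.0045 = 17.9955
R = R0 + s = 38 + 17.9955 = 55.9955

55.9955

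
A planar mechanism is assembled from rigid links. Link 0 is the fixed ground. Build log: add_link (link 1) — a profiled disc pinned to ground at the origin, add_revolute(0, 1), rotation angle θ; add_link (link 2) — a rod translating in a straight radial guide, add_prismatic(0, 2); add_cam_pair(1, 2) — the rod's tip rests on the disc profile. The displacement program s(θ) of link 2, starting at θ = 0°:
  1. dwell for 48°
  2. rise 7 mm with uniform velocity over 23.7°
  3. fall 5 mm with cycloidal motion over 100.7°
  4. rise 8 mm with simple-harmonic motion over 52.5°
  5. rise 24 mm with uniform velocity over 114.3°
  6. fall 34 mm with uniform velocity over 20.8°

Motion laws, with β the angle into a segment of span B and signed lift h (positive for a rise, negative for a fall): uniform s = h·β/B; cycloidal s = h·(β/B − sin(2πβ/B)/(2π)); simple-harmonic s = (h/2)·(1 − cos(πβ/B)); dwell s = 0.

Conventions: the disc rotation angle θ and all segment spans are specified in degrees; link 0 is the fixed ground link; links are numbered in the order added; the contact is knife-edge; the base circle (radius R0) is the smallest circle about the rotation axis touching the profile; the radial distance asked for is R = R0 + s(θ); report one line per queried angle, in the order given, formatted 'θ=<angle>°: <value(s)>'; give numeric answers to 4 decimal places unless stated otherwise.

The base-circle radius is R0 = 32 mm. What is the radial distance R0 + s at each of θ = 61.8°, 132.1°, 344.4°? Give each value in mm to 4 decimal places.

seg 1 [0°–48°] dwell: s stays 0.0000
seg 2 [48°–71.7°] uniform, h=7: θ=61.8° here. β=13.8, B=23.7. 7·13.8/23.7 = 4.0759 → s = 4.0759
seg 2 [48°–71.7°] uniform, h=7: full span → s += 7 → s = 7.0000
seg 3 [71.7°–172.4°] cycloidal, h=-5: θ=132.1° here. β=60.4, B=100.7. -5·(0.5998 − sin(2π·0.5998)/(2π)) = -3.4659 → s = 3.5341
seg 3 [71.7°–172.4°] cycloidal, h=-5: full span → s += -5 → s = 2.0000
seg 4 [172.4°–224.9°] simple-harmonic, h=8: full span → s += 8 → s = 10.0000
seg 5 [224.9°–339.2°] uniform, h=24: full span → s += 24 → s = 34.0000
seg 6 [339.2°–360°] uniform, h=-34: θ=344.4° here. β=5.2, B=20.8. -34·5.2/20.8 = -8.5000 → s = 25.5000
θ=61.8°: R = R0 + s = 32 + 4.0759 = 36.0759
θ=132.1°: R = R0 + s = 32 + 3.5341 = 35.5341
θ=344.4°: R = R0 + s = 32 + 25.5000 = 57.5000

θ=61.8°: 36.0759
θ=132.1°: 35.5341
θ=344.4°: 57.5000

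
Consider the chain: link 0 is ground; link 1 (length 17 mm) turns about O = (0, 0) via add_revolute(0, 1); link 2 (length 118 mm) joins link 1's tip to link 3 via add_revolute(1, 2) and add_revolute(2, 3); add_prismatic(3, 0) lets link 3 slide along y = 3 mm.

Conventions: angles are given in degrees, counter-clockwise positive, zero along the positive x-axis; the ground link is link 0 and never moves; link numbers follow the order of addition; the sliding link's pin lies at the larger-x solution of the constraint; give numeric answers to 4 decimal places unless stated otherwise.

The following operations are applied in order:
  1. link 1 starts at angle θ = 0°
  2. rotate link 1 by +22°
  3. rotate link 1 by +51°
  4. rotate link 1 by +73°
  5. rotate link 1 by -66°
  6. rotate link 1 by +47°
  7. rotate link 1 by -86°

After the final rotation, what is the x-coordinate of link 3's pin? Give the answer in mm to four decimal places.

geometry: r = 17 mm, L = 118 mm, e = 3 mm; θ starts at 0°
rotate link 1 by +22°: θ ← 0° +22° = 22°
rotate link 1 by +51°: θ ← 22° +51° = 73°
rotate link 1 by +73°: θ ← 73° +73° = 146°
rotate link 1 by -66°: θ ← 146° -66° = 80°
rotate link 1 by +47°: θ ← 80° +47° = 127°
rotate link 1 by -86°: θ ← 127° -86° = 41°
crank pin P = (r cos θ, r sin θ) = (12.830063, 11.153003)
h = r sin θ − e = 11.153003 − 3 = 8.153003
x = r cos θ + √(L² − h²) = 12.830063 + 117.718004 = 130.548067

130.5481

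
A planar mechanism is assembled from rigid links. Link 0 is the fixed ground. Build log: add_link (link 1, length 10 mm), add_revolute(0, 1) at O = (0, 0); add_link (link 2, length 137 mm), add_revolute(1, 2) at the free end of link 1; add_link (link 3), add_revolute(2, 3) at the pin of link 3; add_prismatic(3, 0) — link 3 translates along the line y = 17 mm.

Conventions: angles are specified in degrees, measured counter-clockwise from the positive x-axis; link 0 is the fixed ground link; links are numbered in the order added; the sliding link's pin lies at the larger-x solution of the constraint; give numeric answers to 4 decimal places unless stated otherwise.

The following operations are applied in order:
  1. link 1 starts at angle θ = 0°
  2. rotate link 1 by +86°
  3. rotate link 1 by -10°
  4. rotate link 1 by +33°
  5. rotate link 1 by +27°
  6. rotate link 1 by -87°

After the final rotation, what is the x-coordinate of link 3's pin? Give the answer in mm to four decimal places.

geometry: r = 10 mm, L = 137 mm, e = 17 mm; θ starts at 0°
rotate link 1 by +86°: θ ← 0° +86° = 86°
rotate link 1 by -10°: θ ← 86° -10° = 76°
rotate link 1 by +33°: θ ← 76° +33° = 109°
rotate link 1 by +27°: θ ← 109° +27° = 136°
rotate link 1 by -87°: θ ← 136° -87° = 49°
crank pin P = (r cos θ, r sin θ) = (6.560590, 7.547096)
h = r sin θ − e = 7.547096 − 17 = -9.452904
x = r cos θ + √(L² − h²) = 6.560590 + 136.673489 = 143.234079

143.2341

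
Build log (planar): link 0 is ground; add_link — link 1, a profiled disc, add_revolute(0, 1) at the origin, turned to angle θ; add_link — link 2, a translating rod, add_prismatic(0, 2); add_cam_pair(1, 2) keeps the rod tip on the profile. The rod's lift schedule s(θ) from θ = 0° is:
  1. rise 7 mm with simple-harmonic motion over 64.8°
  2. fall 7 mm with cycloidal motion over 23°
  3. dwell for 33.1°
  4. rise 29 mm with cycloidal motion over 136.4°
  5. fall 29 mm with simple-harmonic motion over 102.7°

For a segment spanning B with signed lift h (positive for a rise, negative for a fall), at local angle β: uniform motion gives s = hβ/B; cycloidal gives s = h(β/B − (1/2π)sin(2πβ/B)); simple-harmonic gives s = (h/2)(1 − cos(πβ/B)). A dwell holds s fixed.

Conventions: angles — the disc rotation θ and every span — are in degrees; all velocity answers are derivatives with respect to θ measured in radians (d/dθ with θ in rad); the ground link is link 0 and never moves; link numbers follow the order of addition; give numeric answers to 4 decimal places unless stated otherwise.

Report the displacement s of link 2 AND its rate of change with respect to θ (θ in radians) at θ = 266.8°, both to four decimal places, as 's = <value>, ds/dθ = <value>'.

seg 1 [0°–64.8°] simple-harmonic, h=7: full span → s += 7 → s = 7.0000
seg 2 [64.8°–87.8°] cycloidal, h=-7: full span → s += -7 → s = 0.0000
seg 3 [87.8°–120.9°] dwell: s stays 0.0000
seg 4 [120.9°–257.3°] cycloidal, h=29: full span → s += 29 → s = 29.0000
seg 5 [257.3°–360°] simple-harmonic, h=-29: θ=266.8° here. β=9.5, B=102.7. -29/2·(1 − cos(π·0.0925)) = -0.6080 → s = 28.3920
velocity in seg [257.3°–360°] (simple-harmonic), θ in radians: β = 9.5° = 0.1658 rad, B = 102.7° = 1.7925 rad; ds/dθ = (πh/(2B)) sin(πβ/B) = (π·(-29)/(2·1.7925)) sin(π·0.0925) = -7.281872 mm/rad

s = 28.3920, ds/dθ = -7.2819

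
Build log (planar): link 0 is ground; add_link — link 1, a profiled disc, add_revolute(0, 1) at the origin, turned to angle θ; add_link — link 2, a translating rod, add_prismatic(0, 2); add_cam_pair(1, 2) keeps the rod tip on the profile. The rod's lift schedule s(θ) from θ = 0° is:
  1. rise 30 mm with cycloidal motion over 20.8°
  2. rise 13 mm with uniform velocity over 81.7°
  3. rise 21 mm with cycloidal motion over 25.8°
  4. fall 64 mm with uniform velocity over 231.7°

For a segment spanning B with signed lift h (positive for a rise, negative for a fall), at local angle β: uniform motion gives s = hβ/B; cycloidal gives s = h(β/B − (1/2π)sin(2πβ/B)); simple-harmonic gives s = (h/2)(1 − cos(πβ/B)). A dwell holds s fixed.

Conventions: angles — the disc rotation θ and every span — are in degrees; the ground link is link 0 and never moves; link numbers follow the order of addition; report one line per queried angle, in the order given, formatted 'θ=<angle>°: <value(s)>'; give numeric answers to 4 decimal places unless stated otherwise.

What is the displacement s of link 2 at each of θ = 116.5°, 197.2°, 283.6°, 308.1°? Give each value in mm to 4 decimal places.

seg 1 [0°–20.8°] cycloidal, h=30: full span → s += 30 → s = 30.0000
seg 2 [20.8°–102.5°] uniform, h=13: full span → s += 13 → s = 43.0000
seg 3 [102.5°–128.3°] cycloidal, h=21: θ=116.5° here. β=14, B=25.8. 21·(0.5426 − sin(2π·0.5426)/(2π)) = 12.2800 → s = 55.2800
seg 3 [102.5°–128.3°] cycloidal, h=21: full span → s += 21 → s = 64.0000
seg 4 [128.3°–360°] uniform, h=-64: θ=197.2° here. β=68.9, B=231.7. -64·68.9/231.7 = -19.0315 → s = 44.9685
seg 4 [128.3°–360°] uniform, h=-64: θ=283.6° here. β=155.3, B=231.7. -64·155.3/231.7 = -42.8968 → s = 21.1032
seg 4 [128.3°–360°] uniform, h=-64: θ=308.1° here. β=179.8, B=231.7. -64·179.8/231.7 = -49.6642 → s = 14.3358

θ=116.5°: 55.2800
θ=197.2°: 44.9685
θ=283.6°: 21.1032
θ=308.1°: 14.3358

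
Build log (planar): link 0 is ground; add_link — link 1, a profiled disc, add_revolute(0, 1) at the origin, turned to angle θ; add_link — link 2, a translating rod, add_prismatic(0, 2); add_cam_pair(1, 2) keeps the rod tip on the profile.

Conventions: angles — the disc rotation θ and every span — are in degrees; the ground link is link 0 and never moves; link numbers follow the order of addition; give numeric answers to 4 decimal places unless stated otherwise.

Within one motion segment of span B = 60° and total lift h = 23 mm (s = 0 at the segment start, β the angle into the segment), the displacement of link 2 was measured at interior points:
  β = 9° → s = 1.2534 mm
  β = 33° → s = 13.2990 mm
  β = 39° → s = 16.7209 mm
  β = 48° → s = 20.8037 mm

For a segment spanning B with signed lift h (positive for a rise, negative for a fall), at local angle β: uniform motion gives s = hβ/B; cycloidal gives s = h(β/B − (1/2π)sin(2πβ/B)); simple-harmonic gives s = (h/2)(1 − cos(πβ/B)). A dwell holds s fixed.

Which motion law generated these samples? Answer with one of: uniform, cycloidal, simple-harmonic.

candidates at β/B = r: uniform s = h·r (linear in β); cycloidal s = h·(r − sin(2πr)/(2π)); simple-harmonic s = (h/2)(1 − cos(πr))
β=9°: printed 1.2534 | uniform 3.4500, cycloidal 0.4885, simple-harmonic 1.2534
β=33°: printed 13.2990 | uniform 12.6500, cycloidal 13.7812, simple-harmonic 13.2990
β=39°: printed 16.7209 | uniform 14.9500, cycloidal 17.9115, simple-harmonic 16.7209
β=48°: printed 20.8037 | uniform 18.4000, cycloidal 21.8814, simple-harmonic 20.8037
only one law matches every sample → simple-harmonic

simple-harmonic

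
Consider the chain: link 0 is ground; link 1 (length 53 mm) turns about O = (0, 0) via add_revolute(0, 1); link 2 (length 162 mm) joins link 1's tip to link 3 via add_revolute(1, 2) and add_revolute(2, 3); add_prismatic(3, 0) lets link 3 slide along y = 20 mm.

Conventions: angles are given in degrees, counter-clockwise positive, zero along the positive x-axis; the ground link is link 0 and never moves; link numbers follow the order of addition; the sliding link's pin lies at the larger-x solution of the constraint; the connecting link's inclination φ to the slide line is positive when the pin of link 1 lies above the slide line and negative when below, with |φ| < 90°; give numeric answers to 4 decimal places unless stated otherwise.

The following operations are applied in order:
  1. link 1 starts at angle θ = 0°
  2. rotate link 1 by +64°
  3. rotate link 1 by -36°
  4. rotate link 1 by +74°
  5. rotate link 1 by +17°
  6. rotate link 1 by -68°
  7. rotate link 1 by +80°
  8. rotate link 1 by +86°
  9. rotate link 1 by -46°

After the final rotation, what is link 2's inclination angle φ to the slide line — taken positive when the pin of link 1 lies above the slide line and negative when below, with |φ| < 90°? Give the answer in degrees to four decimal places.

geometry: r = 53 mm, L = 162 mm, e = 20 mm; θ starts at 0°
rotate link 1 by +64°: θ ← 0° +64° = 64°
rotate link 1 by -36°: θ ← 64° -36° = 28°
rotate link 1 by +74°: θ ← 28° +74° = 102°
rotate link 1 by +17°: θ ← 102° +17° = 119°
rotate link 1 by -68°: θ ← 119° -68° = 51°
rotate link 1 by +80°: θ ← 51° +80° = 131°
rotate link 1 by +86°: θ ← 131° +86° = 217°
rotate link 1 by -46°: θ ← 217° -46° = 171°
h = r sin θ − e = 8.291027 − 20 = -11.708973
sin φ = h / L = -11.708973 / 162 = -0.07227761
φ = arcsin(-0.07227761) = -4.144816°

-4.1448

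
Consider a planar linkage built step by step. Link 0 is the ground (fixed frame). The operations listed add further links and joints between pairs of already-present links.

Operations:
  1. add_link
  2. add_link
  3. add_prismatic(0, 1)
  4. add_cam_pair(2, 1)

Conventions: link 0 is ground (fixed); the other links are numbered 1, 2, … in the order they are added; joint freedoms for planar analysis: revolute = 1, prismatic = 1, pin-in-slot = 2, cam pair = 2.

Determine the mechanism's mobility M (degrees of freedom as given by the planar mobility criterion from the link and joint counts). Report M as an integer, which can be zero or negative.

ground; <1,0,0>
#1 <2,0,0>
#2 <3,0,0>
P:0↔1 J1 <3,1,0>
C:2↔1 J2 <3,1,1>
3×2 − 2×1 − 1×1 = 3

M = 3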